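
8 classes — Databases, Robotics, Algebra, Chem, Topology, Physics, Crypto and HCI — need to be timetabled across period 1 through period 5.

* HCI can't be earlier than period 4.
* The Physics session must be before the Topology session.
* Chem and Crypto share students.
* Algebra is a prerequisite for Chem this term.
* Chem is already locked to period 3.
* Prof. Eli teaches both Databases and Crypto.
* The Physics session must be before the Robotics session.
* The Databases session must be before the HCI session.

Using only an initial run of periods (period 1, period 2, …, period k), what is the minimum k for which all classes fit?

The precedence chain requires at least 2 distinct periods.
HCI can't be placed before period 4, so the schedule must run through at least period 4.
4 works (last occupied period: period 4): for example Crypto=period 2; Physics=period 1; Chem=period 3; Databases=period 1; HCI=period 4; Topology=period 2; Robotics=period 2; Algebra=period 1.

4 periods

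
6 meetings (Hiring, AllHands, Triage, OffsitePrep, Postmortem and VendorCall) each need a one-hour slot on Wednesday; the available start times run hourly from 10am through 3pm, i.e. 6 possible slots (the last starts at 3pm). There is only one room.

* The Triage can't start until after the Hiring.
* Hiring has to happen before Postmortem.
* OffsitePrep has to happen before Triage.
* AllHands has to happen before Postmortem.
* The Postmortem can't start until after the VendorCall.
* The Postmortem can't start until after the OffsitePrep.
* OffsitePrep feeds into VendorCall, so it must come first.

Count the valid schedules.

37

Splitting on Hiring: it can be 10am (11), 11am (11), 12pm (9), 1pm (6). Listing each branch's schedules as (AllHands, Triage, OffsitePrep, Postmortem, VendorCall):
Hiring=10am: (11am,1pm,12pm,3pm,2pm) (11am,2pm,12pm,3pm,1pm) (11am,3pm,12pm,2pm,1pm) (12pm,1pm,11am,3pm,2pm) (12pm,2pm,11am,3pm,1pm) (12pm,3pm,11am,2pm,1pm) (1pm,12pm,11am,3pm,2pm) (1pm,2pm,11am,3pm,12pm) (1pm,3pm,11am,2pm,12pm) (2pm,12pm,11am,3pm,1pm) (2pm,1pm,11am,3pm,12pm) — 11.
Hiring=11am: (10am,1pm,12pm,3pm,2pm) (10am,2pm,12pm,3pm,1pm) (10am,3pm,12pm,2pm,1pm) (12pm,1pm,10am,3pm,2pm) (12pm,2pm,10am,3pm,1pm) (12pm,3pm,10am,2pm,1pm) (1pm,12pm,10am,3pm,2pm) (1pm,2pm,10am,3pm,12pm) (1pm,3pm,10am,2pm,12pm) (2pm,12pm,10am,3pm,1pm) (2pm,1pm,10am,3pm,12pm) — 11.
Hiring=12pm: (10am,1pm,11am,3pm,2pm) (10am,2pm,11am,3pm,1pm) (10am,3pm,11am,2pm,1pm) (11am,1pm,10am,3pm,2pm) (11am,2pm,10am,3pm,1pm) (11am,3pm,10am,2pm,1pm) (1pm,2pm,10am,3pm,11am) (1pm,3pm,10am,2pm,11am) (2pm,1pm,10am,3pm,11am) — 9.
Hiring=1pm: (10am,2pm,11am,3pm,12pm) (10am,3pm,11am,2pm,12pm) (11am,2pm,10am,3pm,12pm) (11am,3pm,10am,2pm,12pm) (12pm,2pm,10am,3pm,11am) (12pm,3pm,10am,2pm,11am) — 6.
Summing: 11 + 11 + 9 + 6 = 37.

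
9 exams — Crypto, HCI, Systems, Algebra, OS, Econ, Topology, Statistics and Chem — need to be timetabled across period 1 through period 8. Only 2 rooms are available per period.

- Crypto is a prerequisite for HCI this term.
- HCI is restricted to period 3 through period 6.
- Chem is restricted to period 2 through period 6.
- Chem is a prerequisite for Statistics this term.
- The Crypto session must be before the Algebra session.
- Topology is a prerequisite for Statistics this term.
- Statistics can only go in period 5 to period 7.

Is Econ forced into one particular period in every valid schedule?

Econ can be period 1 (e.g. OS in period 4; Statistics in period 5; Systems in period 4; Econ in period 1; Topology in period 3; Chem in period 2; HCI in period 3; Crypto in period 1; Algebra in period 2) or period 2 (e.g. Topology -> period 1, Statistics -> period 5, Algebra -> period 3, HCI -> period 3, Econ -> period 2, Chem -> period 2, OS -> period 4, Systems -> period 4, Crypto -> period 1).

No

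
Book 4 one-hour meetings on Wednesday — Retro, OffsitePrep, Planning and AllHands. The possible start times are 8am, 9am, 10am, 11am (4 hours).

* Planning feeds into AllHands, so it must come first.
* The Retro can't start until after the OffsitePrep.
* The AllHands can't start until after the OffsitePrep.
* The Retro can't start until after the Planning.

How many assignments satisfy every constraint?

Splitting on Retro: it can be 9am (3), 10am (9), 11am (14). Listing each branch's schedules as (OffsitePrep, Planning, AllHands):
Retro=9am: (8am,8am,9am) (8am,8am,10am) (8am,8am,11am) — 3.
Retro=10am: (8am,8am,9am) (8am,8am,10am) (8am,8am,11am) (8am,9am,10am) (8am,9am,11am) (9am,8am,10am) (9am,8am,11am) (9am,9am,10am) (9am,9am,11am) — 9.
Retro=11am: (8am,8am,9am) (8am,8am,10am) (8am,8am,11am) (8am,9am,10am) (8am,9am,11am) (8am,10am,11am) (9am,8am,10am) (9am,8am,11am) (9am,9am,10am) (9am,9am,11am) (9am,10am,11am) (10am,8am,11am) (10am,9am,11am) (10am,10am,11am) — 14.
Summing: 3 + 9 + 14 = 26.

26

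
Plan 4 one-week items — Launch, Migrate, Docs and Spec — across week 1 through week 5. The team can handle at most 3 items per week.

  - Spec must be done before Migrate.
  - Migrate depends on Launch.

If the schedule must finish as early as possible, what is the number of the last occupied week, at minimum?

2

The precedence chain requires at least 2 distinct weeks.
With at most 3 per week and 4 work items, at least 2 weeks are needed.
2 works (last occupied week: week 2): for example Spec=week 1, Migrate=week 2, Launch=week 1, Docs=week 1.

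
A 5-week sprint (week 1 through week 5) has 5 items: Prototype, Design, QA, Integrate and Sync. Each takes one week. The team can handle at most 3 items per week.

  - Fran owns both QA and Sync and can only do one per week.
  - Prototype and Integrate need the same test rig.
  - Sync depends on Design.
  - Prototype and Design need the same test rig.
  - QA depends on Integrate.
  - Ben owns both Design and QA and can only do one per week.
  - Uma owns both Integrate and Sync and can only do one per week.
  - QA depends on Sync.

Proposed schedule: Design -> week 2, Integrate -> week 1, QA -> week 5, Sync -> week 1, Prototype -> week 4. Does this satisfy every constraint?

QA depends on Integrate — holds.
Prototype and Integrate need the same test rig — holds.
Prototype and Design need the same test rig — holds.
Uma owns both Integrate and Sync and can only do one per week — violated.
The team can handle at most 3 items per week — holds.
Ben owns both Design and QA and can only do one per week — holds.
QA depends on Sync — holds.
Sync depends on Design — violated.
Fran owns both QA and Sync and can only do one per week — holds.

No — it violates: Uma owns both Integrate and Sync and can only do one per week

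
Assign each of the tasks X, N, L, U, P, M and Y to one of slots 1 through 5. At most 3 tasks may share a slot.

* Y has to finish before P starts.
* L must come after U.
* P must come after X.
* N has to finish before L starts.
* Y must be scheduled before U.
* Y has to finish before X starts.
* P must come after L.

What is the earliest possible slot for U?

2

Precedence pushes U to at least 2; downstream work caps U at 3.
U at 2 is achievable: U -> 2; P -> 4; L -> 3; X -> 2; Y -> 1; N -> 1; M -> 1.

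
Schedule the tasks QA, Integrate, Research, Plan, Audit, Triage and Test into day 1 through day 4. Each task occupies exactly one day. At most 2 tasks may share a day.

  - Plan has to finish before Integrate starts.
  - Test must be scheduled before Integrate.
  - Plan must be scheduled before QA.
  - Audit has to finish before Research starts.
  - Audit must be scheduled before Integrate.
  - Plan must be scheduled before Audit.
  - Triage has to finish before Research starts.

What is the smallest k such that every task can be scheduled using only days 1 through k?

The precedence chain requires at least 3 distinct days.
With at most 2 per day and 7 tasks, at least 4 days are needed.
4 works (last occupied day: day 4): for example Research in day 3, Integrate in day 3, Plan in day 1, Triage in day 1, QA in day 4, Audit in day 2, Test in day 2.

4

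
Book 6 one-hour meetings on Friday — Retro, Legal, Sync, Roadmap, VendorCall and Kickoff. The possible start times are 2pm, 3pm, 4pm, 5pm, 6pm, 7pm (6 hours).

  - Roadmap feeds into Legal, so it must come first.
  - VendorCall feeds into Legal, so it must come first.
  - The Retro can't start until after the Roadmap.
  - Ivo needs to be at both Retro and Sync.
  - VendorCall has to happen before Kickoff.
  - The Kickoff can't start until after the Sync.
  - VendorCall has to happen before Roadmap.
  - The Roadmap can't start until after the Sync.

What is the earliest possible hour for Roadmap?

3pm

Precedence pushes Roadmap to at least 3pm; downstream work caps Roadmap at 6pm.
Roadmap at 3pm is achievable: Sync -> 2pm, Kickoff -> 3pm, VendorCall -> 2pm, Legal -> 4pm, Retro -> 4pm, Roadmap -> 3pm.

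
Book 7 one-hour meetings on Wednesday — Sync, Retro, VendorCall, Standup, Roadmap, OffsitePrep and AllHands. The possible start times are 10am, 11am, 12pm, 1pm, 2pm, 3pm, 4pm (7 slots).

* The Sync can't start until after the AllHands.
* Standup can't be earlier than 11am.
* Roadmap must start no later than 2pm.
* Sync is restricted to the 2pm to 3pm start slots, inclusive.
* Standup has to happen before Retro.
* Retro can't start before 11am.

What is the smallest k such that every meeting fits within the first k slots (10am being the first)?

5 slots

The precedence chain requires at least 2 distinct slots.
Sync can't be placed before 2pm — that is slot 5 counting from 10am — so the schedule must run through at least 5 slots.
5 works (last occupied slot: 2pm): for example AllHands=10am, Retro=12pm, Sync=2pm, OffsitePrep=10am, VendorCall=10am, Roadmap=10am, Standup=11am.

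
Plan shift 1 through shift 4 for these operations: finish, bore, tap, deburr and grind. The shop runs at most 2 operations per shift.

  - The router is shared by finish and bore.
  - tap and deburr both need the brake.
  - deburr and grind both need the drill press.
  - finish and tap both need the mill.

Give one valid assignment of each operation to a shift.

grind in shift 3, bore in shift 2, tap in shift 2, deburr in shift 1, finish in shift 1

Checking: tap(shift 2) != deburr(shift 1); finish(shift 1) != bore(shift 2); deburr(shift 1) != grind(shift 3); finish(shift 1) != tap(shift 2); max 2 per shift (cap 2).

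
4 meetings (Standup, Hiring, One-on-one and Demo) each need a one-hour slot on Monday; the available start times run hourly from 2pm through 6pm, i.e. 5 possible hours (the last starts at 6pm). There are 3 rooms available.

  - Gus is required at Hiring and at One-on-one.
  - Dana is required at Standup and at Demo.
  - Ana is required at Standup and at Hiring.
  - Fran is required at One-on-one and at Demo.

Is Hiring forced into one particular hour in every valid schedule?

Hiring can be 2pm (e.g. Demo=2pm, Standup=3pm, Hiring=2pm, One-on-one=3pm) or 3pm (e.g. Hiring in 3pm; Standup in 2pm; Demo in 3pm; One-on-one in 2pm).

No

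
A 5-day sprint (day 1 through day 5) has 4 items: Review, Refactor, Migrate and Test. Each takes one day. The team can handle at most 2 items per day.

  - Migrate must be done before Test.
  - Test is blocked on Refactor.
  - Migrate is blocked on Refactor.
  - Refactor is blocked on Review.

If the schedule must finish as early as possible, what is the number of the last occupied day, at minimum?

day 4

The precedence chain requires at least 4 distinct days.
With at most 2 per day and 4 work items, at least 2 days are needed.
4 works (last occupied day: day 4): for example Migrate in day 3; Refactor in day 2; Review in day 1; Test in day 4.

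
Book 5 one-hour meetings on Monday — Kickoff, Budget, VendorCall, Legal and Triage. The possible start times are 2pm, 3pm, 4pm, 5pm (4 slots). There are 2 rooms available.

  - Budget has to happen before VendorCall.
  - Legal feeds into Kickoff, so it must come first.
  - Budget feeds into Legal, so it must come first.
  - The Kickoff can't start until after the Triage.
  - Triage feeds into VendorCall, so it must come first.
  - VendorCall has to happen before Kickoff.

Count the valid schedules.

9

Splitting on Kickoff: it can be 4pm (1), 5pm (8). Listing each branch's schedules as (Budget, VendorCall, Legal, Triage):
Kickoff=4pm: (2pm,3pm,3pm,2pm) — 1.
Kickoff=5pm: (2pm,3pm,3pm,2pm) (2pm,3pm,4pm,2pm) (2pm,4pm,3pm,2pm) (2pm,4pm,3pm,3pm) (2pm,4pm,4pm,2pm) (2pm,4pm,4pm,3pm) (3pm,4pm,4pm,2pm) (3pm,4pm,4pm,3pm) — 8.
Summing: 1 + 8 = 9.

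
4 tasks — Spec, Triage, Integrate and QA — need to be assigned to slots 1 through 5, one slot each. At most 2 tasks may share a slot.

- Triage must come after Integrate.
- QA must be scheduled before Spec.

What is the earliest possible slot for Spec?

2

Precedence pushes Spec to at least 2.
Spec at 2 is achievable: Integrate in 1, QA in 1, Spec in 2, Triage in 2.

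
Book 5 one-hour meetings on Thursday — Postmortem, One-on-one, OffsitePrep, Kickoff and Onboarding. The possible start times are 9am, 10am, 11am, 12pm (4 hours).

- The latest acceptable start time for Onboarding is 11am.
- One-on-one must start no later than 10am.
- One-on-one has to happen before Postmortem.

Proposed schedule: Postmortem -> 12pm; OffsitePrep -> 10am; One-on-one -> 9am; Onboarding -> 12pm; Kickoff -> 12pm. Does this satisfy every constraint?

One-on-one has to happen before Postmortem — holds.
The latest acceptable start time for Onboarding is 11am — violated.
One-on-one must start no later than 10am — holds.

No — it violates: The latest acceptable start time for Onboarding is 11am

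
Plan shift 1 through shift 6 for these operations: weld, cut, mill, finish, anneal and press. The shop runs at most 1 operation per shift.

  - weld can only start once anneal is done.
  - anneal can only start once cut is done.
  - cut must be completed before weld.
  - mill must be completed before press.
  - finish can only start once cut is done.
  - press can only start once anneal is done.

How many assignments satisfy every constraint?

33

Splitting on weld: it can be shift 3 (3), shift 4 (8), shift 5 (11), shift 6 (11). Listing each branch's schedules as (cut, mill, finish, anneal, press) by shift number:
weld=shift 3: (1,4,5,2,6) (1,4,6,2,5) (1,5,4,2,6) — 3.
weld=shift 4: (1,2,5,3,6) (1,2,6,3,5) (1,3,5,2,6) (1,3,6,2,5) (1,5,2,3,6) (1,5,3,2,6) (2,1,5,3,6) (2,1,6,3,5) — 8.
weld=shift 5: (1,2,3,4,6) (1,2,4,3,6) (1,2,6,3,4) (1,3,2,4,6) (1,3,4,2,6) (1,3,6,2,4) (1,4,2,3,6) (1,4,3,2,6) (2,1,3,4,6) (2,1,4,3,6) (2,1,6,3,4) — 11.
weld=shift 6: (1,2,3,4,5) (1,2,4,3,5) (1,2,5,3,4) (1,3,2,4,5) (1,3,4,2,5) (1,3,5,2,4) (1,4,2,3,5) (1,4,3,2,5) (2,1,3,4,5) (2,1,4,3,5) (2,1,5,3,4) — 11.
Summing: 3 + 8 + 11 + 11 = 33.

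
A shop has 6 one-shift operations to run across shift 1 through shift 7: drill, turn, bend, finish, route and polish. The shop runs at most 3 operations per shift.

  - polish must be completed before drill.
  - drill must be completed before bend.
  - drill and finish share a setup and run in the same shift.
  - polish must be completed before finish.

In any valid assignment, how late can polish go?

Downstream work caps polish at shift 5.
polish at shift 5 is achievable: route=shift 1; polish=shift 5; bend=shift 7; finish=shift 6; turn=shift 1; drill=shift 6.

shift 5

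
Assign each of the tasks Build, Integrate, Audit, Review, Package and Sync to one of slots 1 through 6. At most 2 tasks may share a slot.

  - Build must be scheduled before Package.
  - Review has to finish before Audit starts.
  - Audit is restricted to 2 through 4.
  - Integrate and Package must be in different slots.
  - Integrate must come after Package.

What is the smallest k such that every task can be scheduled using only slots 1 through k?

The precedence chain requires at least 3 distinct slots.
With at most 2 per slot and 6 tasks, at least 3 slots are needed.
3 works (last occupied slot: 3): for example Build in 1, Package in 2, Integrate in 3, Audit in 2, Sync in 3, Review in 1.

3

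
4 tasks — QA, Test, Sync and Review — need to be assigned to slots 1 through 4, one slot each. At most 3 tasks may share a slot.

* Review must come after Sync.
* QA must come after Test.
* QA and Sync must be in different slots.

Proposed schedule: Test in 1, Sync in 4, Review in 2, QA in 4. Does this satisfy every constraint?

No — it violates: Review must come after Sync

Review must come after Sync — violated.
QA and Sync must be in different slots — violated.
At most 3 tasks may share a slot — holds.
QA must come after Test — holds.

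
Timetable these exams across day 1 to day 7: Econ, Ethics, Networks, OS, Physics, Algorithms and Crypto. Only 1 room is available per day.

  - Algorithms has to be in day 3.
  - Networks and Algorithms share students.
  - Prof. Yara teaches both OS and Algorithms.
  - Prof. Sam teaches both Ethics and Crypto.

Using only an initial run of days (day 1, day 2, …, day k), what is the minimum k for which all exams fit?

With at most 1 per day and 7 exams, at least 7 days are needed.
Algorithms can't be placed before day 3, so the schedule must run through at least day 3.
7 works (last occupied day: day 7): for example Econ -> day 1; Ethics -> day 2; Crypto -> day 7; Physics -> day 6; OS -> day 5; Networks -> day 4; Algorithms -> day 3.

7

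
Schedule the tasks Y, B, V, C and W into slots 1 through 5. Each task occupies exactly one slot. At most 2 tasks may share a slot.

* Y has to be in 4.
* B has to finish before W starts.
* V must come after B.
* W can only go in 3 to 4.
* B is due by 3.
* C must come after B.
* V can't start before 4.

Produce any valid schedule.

V in 4; B in 1; W in 3; C in 2; Y in 4

Checking: B(1) before V(4); B(1) before W(3); B(1) before C(2); W=3 in [3,4]; V=4 in [4,5]; Y=4 in [4,4]; B=1 in [1,3]; max 2 per slot (cap 2).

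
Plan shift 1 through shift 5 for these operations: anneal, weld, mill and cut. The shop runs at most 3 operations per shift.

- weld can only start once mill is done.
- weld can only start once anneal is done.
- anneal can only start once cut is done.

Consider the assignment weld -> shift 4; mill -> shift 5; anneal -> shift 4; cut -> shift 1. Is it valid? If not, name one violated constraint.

No. weld can only start once mill is done is not satisfied.

weld can only start once mill is done — violated.
weld can only start once anneal is done — violated.
anneal can only start once cut is done — holds.
The shop runs at most 3 operations per shift — holds.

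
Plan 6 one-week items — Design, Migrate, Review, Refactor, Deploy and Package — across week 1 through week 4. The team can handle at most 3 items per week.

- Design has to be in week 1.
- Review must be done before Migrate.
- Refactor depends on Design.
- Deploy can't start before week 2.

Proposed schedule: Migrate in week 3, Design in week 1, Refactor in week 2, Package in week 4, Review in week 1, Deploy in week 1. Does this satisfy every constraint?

Invalid. Deploy can't start before week 2.

Review must be done before Migrate — holds.
The team can handle at most 3 items per week — holds.
Refactor depends on Design — holds.
Deploy can't start before week 2 — violated.
Design has to be in week 1 — holds.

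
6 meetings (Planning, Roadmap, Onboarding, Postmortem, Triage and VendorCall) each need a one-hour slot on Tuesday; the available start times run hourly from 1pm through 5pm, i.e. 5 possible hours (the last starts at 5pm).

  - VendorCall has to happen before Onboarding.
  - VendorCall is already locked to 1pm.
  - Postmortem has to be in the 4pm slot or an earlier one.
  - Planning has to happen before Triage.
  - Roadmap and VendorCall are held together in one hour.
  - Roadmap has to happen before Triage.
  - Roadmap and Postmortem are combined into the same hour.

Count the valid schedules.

Splitting on Planning: it can be 1pm (16), 2pm (12), 3pm (8), 4pm (4). Listing each branch's schedules as (Roadmap, Onboarding, Postmortem, Triage, VendorCall):
Planning=1pm: (1pm,2pm,1pm,2pm,1pm) (1pm,2pm,1pm,3pm,1pm) (1pm,2pm,1pm,4pm,1pm) (1pm,2pm,1pm,5pm,1pm) (1pm,3pm,1pm,2pm,1pm) (1pm,3pm,1pm,3pm,1pm) (1pm,3pm,1pm,4pm,1pm) (1pm,3pm,1pm,5pm,1pm) (1pm,4pm,1pm,2pm,1pm) (1pm,4pm,1pm,3pm,1pm) (1pm,4pm,1pm,4pm,1pm) (1pm,4pm,1pm,5pm,1pm) (1pm,5pm,1pm,2pm,1pm) (1pm,5pm,1pm,3pm,1pm) (1pm,5pm,1pm,4pm,1pm) (1pm,5pm,1pm,5pm,1pm) — 16.
Planning=2pm: (1pm,2pm,1pm,3pm,1pm) (1pm,2pm,1pm,4pm,1pm) (1pm,2pm,1pm,5pm,1pm) (1pm,3pm,1pm,3pm,1pm) (1pm,3pm,1pm,4pm,1pm) (1pm,3pm,1pm,5pm,1pm) (1pm,4pm,1pm,3pm,1pm) (1pm,4pm,1pm,4pm,1pm) (1pm,4pm,1pm,5pm,1pm) (1pm,5pm,1pm,3pm,1pm) (1pm,5pm,1pm,4pm,1pm) (1pm,5pm,1pm,5pm,1pm) — 12.
Planning=3pm: (1pm,2pm,1pm,4pm,1pm) (1pm,2pm,1pm,5pm,1pm) (1pm,3pm,1pm,4pm,1pm) (1pm,3pm,1pm,5pm,1pm) (1pm,4pm,1pm,4pm,1pm) (1pm,4pm,1pm,5pm,1pm) (1pm,5pm,1pm,4pm,1pm) (1pm,5pm,1pm,5pm,1pm) — 8.
Planning=4pm: (1pm,2pm,1pm,5pm,1pm) (1pm,3pm,1pm,5pm,1pm) (1pm,4pm,1pm,5pm,1pm) (1pm,5pm,1pm,5pm,1pm) — 4.
Summing: 16 + 12 + 8 + 4 = 40.

40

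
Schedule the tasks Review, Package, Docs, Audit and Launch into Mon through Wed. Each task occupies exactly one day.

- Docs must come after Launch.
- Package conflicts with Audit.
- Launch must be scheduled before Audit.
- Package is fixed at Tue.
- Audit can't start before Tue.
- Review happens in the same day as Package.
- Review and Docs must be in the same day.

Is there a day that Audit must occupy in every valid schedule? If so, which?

Audit's window is Tue–Wed.
Package is fixed at Tue, and Audit can't share a day with Package.
So Audit must be Wed.

Wed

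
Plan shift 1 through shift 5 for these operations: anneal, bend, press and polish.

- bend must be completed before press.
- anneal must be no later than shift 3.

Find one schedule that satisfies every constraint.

press in shift 2, anneal in shift 1, bend in shift 1, polish in shift 1

Checking: bend(shift 1) before press(shift 2); anneal=shift 1 in [shift 1,shift 3].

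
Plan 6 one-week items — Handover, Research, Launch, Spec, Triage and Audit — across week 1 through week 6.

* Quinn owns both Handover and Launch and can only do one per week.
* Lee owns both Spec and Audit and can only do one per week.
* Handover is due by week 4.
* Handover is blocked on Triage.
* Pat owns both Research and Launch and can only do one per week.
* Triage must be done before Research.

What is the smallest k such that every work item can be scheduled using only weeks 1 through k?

The precedence chain requires at least 2 distinct weeks.
2 works (last occupied week: week 2): for example Launch=week 1; Triage=week 1; Research=week 2; Spec=week 1; Handover=week 2; Audit=week 2.

2 weeks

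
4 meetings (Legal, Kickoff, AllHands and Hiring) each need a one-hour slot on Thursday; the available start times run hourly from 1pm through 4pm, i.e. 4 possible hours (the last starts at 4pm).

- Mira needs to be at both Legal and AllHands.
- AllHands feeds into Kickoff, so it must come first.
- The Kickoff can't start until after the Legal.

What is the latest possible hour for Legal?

Downstream work caps Legal at 3pm.
Legal at 3pm is achievable: Hiring in 1pm; Kickoff in 4pm; Legal in 3pm; AllHands in 1pm.

3pm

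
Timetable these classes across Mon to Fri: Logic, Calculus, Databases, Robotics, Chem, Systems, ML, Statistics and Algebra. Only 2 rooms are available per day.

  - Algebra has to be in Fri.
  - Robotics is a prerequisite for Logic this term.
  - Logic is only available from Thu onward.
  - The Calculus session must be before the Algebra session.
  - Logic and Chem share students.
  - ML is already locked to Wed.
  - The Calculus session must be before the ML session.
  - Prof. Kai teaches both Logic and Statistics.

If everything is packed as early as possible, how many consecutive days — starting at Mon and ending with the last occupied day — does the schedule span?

The precedence chain requires at least 2 distinct days.
With at most 2 per day and 9 classes, at least 5 days are needed.
Algebra can't be placed before Fri — that is day 5 counting from Mon — so the schedule must run through at least 5 days.
5 works (last occupied day: Fri): for example Chem=Tue; Algebra=Fri; Logic=Thu; Robotics=Mon; ML=Wed; Calculus=Mon; Systems=Wed; Databases=Tue; Statistics=Fri.

5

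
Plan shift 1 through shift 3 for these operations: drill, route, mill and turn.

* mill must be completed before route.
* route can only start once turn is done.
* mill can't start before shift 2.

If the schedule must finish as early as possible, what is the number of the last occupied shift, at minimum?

3

The precedence chain requires at least 2 distinct shifts.
Propagating the time windows through the other constraints, route can't land before shift 3, so the schedule must run through at least shift 3.
3 works (last occupied shift: shift 3): for example drill -> shift 1; mill -> shift 2; route -> shift 3; turn -> shift 1.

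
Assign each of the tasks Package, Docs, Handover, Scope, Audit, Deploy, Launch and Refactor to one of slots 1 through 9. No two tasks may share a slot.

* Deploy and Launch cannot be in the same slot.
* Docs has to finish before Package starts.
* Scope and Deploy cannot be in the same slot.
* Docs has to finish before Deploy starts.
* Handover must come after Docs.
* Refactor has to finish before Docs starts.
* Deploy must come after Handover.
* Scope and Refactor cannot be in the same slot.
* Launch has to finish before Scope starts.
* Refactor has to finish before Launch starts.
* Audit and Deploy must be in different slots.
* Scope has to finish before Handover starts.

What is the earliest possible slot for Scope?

3

Precedence pushes Scope to at least 3; downstream work caps Scope at 7.
Scope at 3 is achievable: Launch -> 2; Scope -> 3; Deploy -> 6; Docs -> 4; Audit -> 8; Package -> 7; Handover -> 5; Refactor -> 1.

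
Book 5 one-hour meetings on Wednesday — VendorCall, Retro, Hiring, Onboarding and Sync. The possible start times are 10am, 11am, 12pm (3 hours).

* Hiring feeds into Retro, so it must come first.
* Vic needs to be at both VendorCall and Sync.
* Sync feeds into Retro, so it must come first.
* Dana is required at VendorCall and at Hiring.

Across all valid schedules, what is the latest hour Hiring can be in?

Downstream work caps Hiring at 11am.
Hiring at 11am is achievable: Sync -> 10am, Onboarding -> 10am, VendorCall -> 12pm, Retro -> 12pm, Hiring -> 11am.

11am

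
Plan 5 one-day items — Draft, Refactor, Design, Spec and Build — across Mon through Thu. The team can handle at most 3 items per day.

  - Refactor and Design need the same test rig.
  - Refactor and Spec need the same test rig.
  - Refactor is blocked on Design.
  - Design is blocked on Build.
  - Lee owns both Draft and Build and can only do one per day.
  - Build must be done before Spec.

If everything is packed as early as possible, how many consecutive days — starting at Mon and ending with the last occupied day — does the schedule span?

The precedence chain requires at least 3 distinct days.
With at most 3 per day and 5 work items, at least 2 days are needed.
3 works (last occupied day: Wed): for example Draft in Tue; Refactor in Wed; Design in Tue; Spec in Tue; Build in Mon.

3 days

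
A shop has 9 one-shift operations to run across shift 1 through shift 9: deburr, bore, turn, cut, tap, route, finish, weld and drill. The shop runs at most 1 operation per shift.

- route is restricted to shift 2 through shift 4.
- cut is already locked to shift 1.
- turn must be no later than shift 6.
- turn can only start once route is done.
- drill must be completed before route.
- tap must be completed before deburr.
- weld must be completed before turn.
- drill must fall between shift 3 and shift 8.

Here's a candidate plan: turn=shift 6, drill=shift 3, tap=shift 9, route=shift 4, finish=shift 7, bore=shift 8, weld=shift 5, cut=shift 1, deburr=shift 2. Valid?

No. tap must be completed before deburr is not satisfied.

drill must fall between shift 3 and shift 8 — holds.
turn must be no later than shift 6 — holds.
cut is already locked to shift 1 — holds.
turn can only start once route is done — holds.
weld must be completed before turn — holds.
drill must be completed before route — holds.
The shop runs at most 1 operation per shift — holds.
tap must be completed before deburr — violated.
route is restricted to shift 2 through shift 4 — holds.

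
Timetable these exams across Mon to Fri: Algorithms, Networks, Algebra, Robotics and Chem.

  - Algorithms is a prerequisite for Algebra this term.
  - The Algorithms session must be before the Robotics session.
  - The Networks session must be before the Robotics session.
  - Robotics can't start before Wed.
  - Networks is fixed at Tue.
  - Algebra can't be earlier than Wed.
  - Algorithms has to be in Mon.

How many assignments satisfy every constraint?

45

Splitting on Algebra: it can be Wed (15), Thu (15), Fri (15). Listing each branch's schedules as (Algorithms, Networks, Robotics, Chem):
Algebra=Wed: (Mon,Tue,Wed,Mon) (Mon,Tue,Wed,Tue) (Mon,Tue,Wed,Wed) (Mon,Tue,Wed,Thu) (Mon,Tue,Wed,Fri) (Mon,Tue,Thu,Mon) (Mon,Tue,Thu,Tue) (Mon,Tue,Thu,Wed) (Mon,Tue,Thu,Thu) (Mon,Tue,Thu,Fri) (Mon,Tue,Fri,Mon) (Mon,Tue,Fri,Tue) (Mon,Tue,Fri,Wed) (Mon,Tue,Fri,Thu) (Mon,Tue,Fri,Fri) — 15.
Algebra=Thu: (Mon,Tue,Wed,Mon) (Mon,Tue,Wed,Tue) (Mon,Tue,Wed,Wed) (Mon,Tue,Wed,Thu) (Mon,Tue,Wed,Fri) (Mon,Tue,Thu,Mon) (Mon,Tue,Thu,Tue) (Mon,Tue,Thu,Wed) (Mon,Tue,Thu,Thu) (Mon,Tue,Thu,Fri) (Mon,Tue,Fri,Mon) (Mon,Tue,Fri,Tue) (Mon,Tue,Fri,Wed) (Mon,Tue,Fri,Thu) (Mon,Tue,Fri,Fri) — 15.
Algebra=Fri: (Mon,Tue,Wed,Mon) (Mon,Tue,Wed,Tue) (Mon,Tue,Wed,Wed) (Mon,Tue,Wed,Thu) (Mon,Tue,Wed,Fri) (Mon,Tue,Thu,Mon) (Mon,Tue,Thu,Tue) (Mon,Tue,Thu,Wed) (Mon,Tue,Thu,Thu) (Mon,Tue,Thu,Fri) (Mon,Tue,Fri,Mon) (Mon,Tue,Fri,Tue) (Mon,Tue,Fri,Wed) (Mon,Tue,Fri,Thu) (Mon,Tue,Fri,Fri) — 15.
Summing: 15 + 15 + 15 = 45.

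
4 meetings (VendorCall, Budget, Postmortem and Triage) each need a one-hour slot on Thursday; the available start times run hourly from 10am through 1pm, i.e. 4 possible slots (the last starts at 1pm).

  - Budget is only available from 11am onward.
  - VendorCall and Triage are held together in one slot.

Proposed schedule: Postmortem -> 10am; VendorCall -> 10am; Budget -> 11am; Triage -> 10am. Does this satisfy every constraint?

Budget is only available from 11am onward — holds.
VendorCall and Triage are held together in one slot — holds.

Yes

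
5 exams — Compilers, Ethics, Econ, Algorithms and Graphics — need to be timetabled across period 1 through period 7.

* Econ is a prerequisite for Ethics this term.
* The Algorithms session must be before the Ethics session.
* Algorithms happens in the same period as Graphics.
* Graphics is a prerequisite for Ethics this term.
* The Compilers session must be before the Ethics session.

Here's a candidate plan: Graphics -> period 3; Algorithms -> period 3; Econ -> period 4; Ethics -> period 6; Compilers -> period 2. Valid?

The Compilers session must be before the Ethics session — holds.
Graphics is a prerequisite for Ethics this term — holds.
Algorithms happens in the same period as Graphics — holds.
Econ is a prerequisite for Ethics this term — holds.
The Algorithms session must be before the Ethics session — holds.

Yes, all constraints hold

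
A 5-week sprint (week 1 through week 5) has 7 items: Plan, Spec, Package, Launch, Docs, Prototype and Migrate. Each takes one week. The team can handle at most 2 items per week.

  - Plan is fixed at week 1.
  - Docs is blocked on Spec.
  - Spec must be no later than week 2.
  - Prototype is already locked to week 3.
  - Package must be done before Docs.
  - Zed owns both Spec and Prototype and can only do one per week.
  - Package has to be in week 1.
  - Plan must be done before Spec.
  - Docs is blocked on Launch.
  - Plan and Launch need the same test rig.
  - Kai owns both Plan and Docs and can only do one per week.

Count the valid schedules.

Splitting on Launch: it can be week 2 (8), week 3 (6), week 4 (4). Listing each branch's schedules as (Plan, Spec, Package, Docs, Prototype, Migrate) by week number:
Launch=week 2: (1,2,1,3,3,4) (1,2,1,3,3,5) (1,2,1,4,3,3) (1,2,1,4,3,4) (1,2,1,4,3,5) (1,2,1,5,3,3) (1,2,1,5,3,4) (1,2,1,5,3,5) — 8.
Launch=week 3: (1,2,1,4,3,2) (1,2,1,4,3,4) (1,2,1,4,3,5) (1,2,1,5,3,2) (1,2,1,5,3,4) (1,2,1,5,3,5) — 6.
Launch=week 4: (1,2,1,5,3,2) (1,2,1,5,3,3) (1,2,1,5,3,4) (1,2,1,5,3,5) — 4.
Summing: 8 + 6 + 4 = 18.

18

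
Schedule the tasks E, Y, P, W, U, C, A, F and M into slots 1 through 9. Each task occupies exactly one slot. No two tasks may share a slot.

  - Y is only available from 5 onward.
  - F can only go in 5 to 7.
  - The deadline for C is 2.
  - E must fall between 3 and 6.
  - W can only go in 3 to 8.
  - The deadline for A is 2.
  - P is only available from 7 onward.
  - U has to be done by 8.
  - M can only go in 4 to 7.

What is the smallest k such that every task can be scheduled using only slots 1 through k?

With at most 1 per slot and 9 tasks, at least 9 slots are needed.
P can't be placed before 7, so the schedule must run through at least slot 7.
9 works (last occupied slot: 9): for example P in 7, W in 6, M in 4, Y in 9, F in 5, C in 1, A in 2, E in 3, U in 8.

9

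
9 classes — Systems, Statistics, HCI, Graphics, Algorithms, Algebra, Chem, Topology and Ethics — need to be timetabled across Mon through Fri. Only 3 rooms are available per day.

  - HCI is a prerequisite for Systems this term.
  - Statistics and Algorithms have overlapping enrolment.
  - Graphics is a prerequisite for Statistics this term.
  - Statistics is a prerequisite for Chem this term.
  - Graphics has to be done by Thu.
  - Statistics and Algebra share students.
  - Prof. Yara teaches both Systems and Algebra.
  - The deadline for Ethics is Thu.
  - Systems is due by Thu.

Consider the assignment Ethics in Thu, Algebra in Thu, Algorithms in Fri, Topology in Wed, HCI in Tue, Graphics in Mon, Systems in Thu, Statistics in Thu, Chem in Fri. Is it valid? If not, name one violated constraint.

Statistics and Algorithms have overlapping enrolment — holds.
Systems is due by Thu — holds.
Statistics and Algebra share students — violated.
HCI is a prerequisite for Systems this term — holds.
Statistics is a prerequisite for Chem this term — holds.
Graphics is a prerequisite for Statistics this term — holds.
Prof. Yara teaches both Systems and Algebra — violated.
Graphics has to be done by Thu — holds.
The deadline for Ethics is Thu — holds.
Only 3 rooms are available per day — violated.

No. Prof. Yara teaches both Systems and Algebra is not satisfied.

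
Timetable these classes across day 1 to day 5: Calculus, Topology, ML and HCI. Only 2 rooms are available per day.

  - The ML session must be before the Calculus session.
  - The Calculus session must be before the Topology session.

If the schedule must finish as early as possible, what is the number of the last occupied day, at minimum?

3

The precedence chain requires at least 3 distinct days.
With at most 2 per day and 4 classes, at least 2 days are needed.
3 works (last occupied day: day 3): for example ML=day 1; Calculus=day 2; HCI=day 1; Topology=day 3.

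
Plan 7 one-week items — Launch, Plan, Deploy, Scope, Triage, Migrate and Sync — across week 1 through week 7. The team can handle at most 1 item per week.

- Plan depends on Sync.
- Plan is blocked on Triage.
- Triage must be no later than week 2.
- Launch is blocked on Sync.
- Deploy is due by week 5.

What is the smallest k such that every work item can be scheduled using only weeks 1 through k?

The precedence chain requires at least 2 distinct weeks.
With at most 1 per week and 7 work items, at least 7 weeks are needed.
7 works (last occupied week: week 7): for example Plan -> week 4, Launch -> week 5, Sync -> week 3, Triage -> week 1, Deploy -> week 2, Scope -> week 6, Migrate -> week 7.

7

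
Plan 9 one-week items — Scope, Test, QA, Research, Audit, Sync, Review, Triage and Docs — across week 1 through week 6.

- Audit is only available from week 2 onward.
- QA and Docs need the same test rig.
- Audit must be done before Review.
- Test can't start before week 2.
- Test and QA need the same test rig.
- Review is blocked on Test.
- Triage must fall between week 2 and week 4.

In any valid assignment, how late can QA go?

QA at week 6 is achievable: Audit -> week 2, QA -> week 6, Sync -> week 1, Scope -> week 1, Test -> week 2, Triage -> week 2, Research -> week 1, Review -> week 3, Docs -> week 1.

week 6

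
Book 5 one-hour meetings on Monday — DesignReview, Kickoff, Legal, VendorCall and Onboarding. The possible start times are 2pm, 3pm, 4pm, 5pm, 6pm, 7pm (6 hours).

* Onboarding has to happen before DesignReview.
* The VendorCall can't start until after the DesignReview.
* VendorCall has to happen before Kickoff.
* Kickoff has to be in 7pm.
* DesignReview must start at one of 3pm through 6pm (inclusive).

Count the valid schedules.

Splitting on DesignReview: it can be 3pm (18), 4pm (24), 5pm (18). Listing each branch's schedules as (Kickoff, Legal, VendorCall, Onboarding):
DesignReview=3pm: (7pm,2pm,4pm,2pm) (7pm,2pm,5pm,2pm) (7pm,2pm,6pm,2pm) (7pm,3pm,4pm,2pm) (7pm,3pm,5pm,2pm) (7pm,3pm,6pm,2pm) (7pm,4pm,4pm,2pm) (7pm,4pm,5pm,2pm) (7pm,4pm,6pm,2pm) (7pm,5pm,4pm,2pm) (7pm,5pm,5pm,2pm) (7pm,5pm,6pm,2pm) (7pm,6pm,4pm,2pm) (7pm,6pm,5pm,2pm) (7pm,6pm,6pm,2pm) (7pm,7pm,4pm,2pm) (7pm,7pm,5pm,2pm) (7pm,7pm,6pm,2pm) — 18.
DesignReview=4pm: (7pm,2pm,5pm,2pm) (7pm,2pm,5pm,3pm) (7pm,2pm,6pm,2pm) (7pm,2pm,6pm,3pm) (7pm,3pm,5pm,2pm) (7pm,3pm,5pm,3pm) (7pm,3pm,6pm,2pm) (7pm,3pm,6pm,3pm) (7pm,4pm,5pm,2pm) (7pm,4pm,5pm,3pm) (7pm,4pm,6pm,2pm) (7pm,4pm,6pm,3pm) (7pm,5pm,5pm,2pm) (7pm,5pm,5pm,3pm) (7pm,5pm,6pm,2pm) (7pm,5pm,6pm,3pm) (7pm,6pm,5pm,2pm) (7pm,6pm,5pm,3pm) (7pm,6pm,6pm,2pm) (7pm,6pm,6pm,3pm) (7pm,7pm,5pm,2pm) (7pm,7pm,5pm,3pm) (7pm,7pm,6pm,2pm) (7pm,7pm,6pm,3pm) — 24.
DesignReview=5pm: (7pm,2pm,6pm,2pm) (7pm,2pm,6pm,3pm) (7pm,2pm,6pm,4pm) (7pm,3pm,6pm,2pm) (7pm,3pm,6pm,3pm) (7pm,3pm,6pm,4pm) (7pm,4pm,6pm,2pm) (7pm,4pm,6pm,3pm) (7pm,4pm,6pm,4pm) (7pm,5pm,6pm,2pm) (7pm,5pm,6pm,3pm) (7pm,5pm,6pm,4pm) (7pm,6pm,6pm,2pm) (7pm,6pm,6pm,3pm) (7pm,6pm,6pm,4pm) (7pm,7pm,6pm,2pm) (7pm,7pm,6pm,3pm) (7pm,7pm,6pm,4pm) — 18.
Summing: 18 + 24 + 18 = 60.

60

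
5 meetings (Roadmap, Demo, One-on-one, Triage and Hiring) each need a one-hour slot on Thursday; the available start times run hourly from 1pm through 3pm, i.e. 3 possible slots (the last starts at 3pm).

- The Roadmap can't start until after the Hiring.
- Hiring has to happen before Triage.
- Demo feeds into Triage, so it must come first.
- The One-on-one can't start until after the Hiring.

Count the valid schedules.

Splitting on Roadmap: it can be 2pm (6), 3pm (8). Listing each branch's schedules as (Demo, One-on-one, Triage, Hiring):
Roadmap=2pm: (1pm,2pm,2pm,1pm) (1pm,2pm,3pm,1pm) (1pm,3pm,2pm,1pm) (1pm,3pm,3pm,1pm) (2pm,2pm,3pm,1pm) (2pm,3pm,3pm,1pm) — 6.
Roadmap=3pm: (1pm,2pm,2pm,1pm) (1pm,2pm,3pm,1pm) (1pm,3pm,2pm,1pm) (1pm,3pm,3pm,1pm) (1pm,3pm,3pm,2pm) (2pm,2pm,3pm,1pm) (2pm,3pm,3pm,1pm) (2pm,3pm,3pm,2pm) — 8.
Summing: 6 + 8 = 14.

14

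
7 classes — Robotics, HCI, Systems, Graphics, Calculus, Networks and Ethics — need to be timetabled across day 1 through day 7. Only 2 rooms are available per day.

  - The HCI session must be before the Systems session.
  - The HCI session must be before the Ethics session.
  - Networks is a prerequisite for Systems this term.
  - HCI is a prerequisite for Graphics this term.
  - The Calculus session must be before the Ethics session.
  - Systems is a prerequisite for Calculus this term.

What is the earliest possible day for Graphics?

day 2

Precedence pushes Graphics to at least day 2.
Graphics at day 2 is achievable: HCI in day 1, Robotics in day 3, Graphics in day 2, Networks in day 1, Systems in day 2, Calculus in day 3, Ethics in day 4.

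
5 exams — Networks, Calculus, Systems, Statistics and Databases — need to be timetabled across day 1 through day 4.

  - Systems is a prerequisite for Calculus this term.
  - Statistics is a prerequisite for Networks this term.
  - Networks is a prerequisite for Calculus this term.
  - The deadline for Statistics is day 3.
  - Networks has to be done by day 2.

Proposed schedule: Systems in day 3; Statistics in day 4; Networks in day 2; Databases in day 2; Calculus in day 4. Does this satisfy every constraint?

Networks is a prerequisite for Calculus this term — holds.
Systems is a prerequisite for Calculus this term — holds.
The deadline for Statistics is day 3 — violated.
Networks has to be done by day 2 — holds.
Statistics is a prerequisite for Networks this term — violated.

Invalid. The deadline for Statistics is day 3.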